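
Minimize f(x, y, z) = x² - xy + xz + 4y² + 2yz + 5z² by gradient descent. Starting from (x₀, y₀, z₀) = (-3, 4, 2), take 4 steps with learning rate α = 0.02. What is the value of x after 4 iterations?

∇f = (2x - y + z, -x + 8y + 2z, x + 2y + 10z)
Step 1: at (-3, 4, 2), ∇f = (-8, 39, 25) → (-3, 4, 2) − 0.02·(-8, 39, 25) = (-2.84, 3.22, 1.5)
Step 2: at (-2.84, 3.22, 1.5), ∇f = (-7.4, 31.6, 18.6) → (-2.84, 3.22, 1.5) − 0.02·(-7.4, 31.6, 18.6) = (-2.692, 2.588, 1.128)
Step 3: at (-2.692, 2.588, 1.128), ∇f = (-6.844, 25.652, 13.764) → (-2.692, 2.588, 1.128) − 0.02·(-6.844, 25.652, 13.764) = (-2.55512, 2.07496, 0.85272)
Step 4: at (-2.55512, 2.07496, 0.85272), ∇f = (-6.33248, 20.86024, 10.122) → (-2.55512, 2.07496, 0.85272) − 0.02·(-6.33248, 20.86024, 10.122) = (-2.4284704, 1.6577552, 0.65028)
x = -2.4284704

-2.4284704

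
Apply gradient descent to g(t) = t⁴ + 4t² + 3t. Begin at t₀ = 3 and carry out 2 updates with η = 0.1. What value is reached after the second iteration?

460.65

g′(t) = 4t³ + 8t + 3
Step 1: g′(3) = 135; t₁ = 3 − 0.1·135 = -10.5
Step 2: g′(-10.5) = -4711.5; t₂ = -10.5 − 0.1·(-4711.5) = 460.65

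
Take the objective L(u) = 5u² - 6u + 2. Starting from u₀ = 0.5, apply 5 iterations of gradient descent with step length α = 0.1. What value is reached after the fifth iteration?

L′(u) = 10u - 6
Step 1: L′(0.5) = -1; u₁ = 0.5 − 0.1·(-1) = 0.6
Step 2: L′(0.6) = 0; u₂ = 0.6 − 0.1·0 = 0.6
Step 3: L′(0.6) = 0; u₃ = 0.6 − 0.1·0 = 0.6
Step 4: L′(0.6) = 0; u₄ = 0.6 − 0.1·0 = 0.6
Step 5: L′(0.6) = 0; u₅ = 0.6 − 0.1·0 = 0.6

0.6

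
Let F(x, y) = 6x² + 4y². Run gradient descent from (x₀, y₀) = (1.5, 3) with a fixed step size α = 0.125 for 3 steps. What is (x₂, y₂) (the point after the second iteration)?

∇F = (12x, 8y)
(x₁, y₁) = (1.5, 3) − 0.125·(18, 24) = (-0.75, 0)
(x₂, y₂) = (-0.75, 0) − 0.125·(-9, 0) = (0.375, 0)

(0.375, 0)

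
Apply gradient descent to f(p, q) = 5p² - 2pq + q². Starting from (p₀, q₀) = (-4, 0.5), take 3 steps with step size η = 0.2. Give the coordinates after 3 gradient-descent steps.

(5.08, -1.348)

∇f = (10p - 2q, -2p + 2q)
Step 1: at (-4, 0.5), ∇f = (-41, 9) → (-4, 0.5) − 0.2·(-41, 9) = (4.2, -1.3)
Step 2: at (4.2, -1.3), ∇f = (44.6, -11) → (4.2, -1.3) − 0.2·(44.6, -11) = (-4.72, 0.9)
Step 3: at (-4.72, 0.9), ∇f = (-49, 11.24) → (-4.72, 0.9) − 0.2·(-49, 11.24) = (5.08, -1.348)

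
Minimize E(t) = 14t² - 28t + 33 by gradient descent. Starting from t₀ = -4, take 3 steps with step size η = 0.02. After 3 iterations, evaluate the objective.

21.5397098496

E′(t) = 28t - 28
Step 1: E′(-4) = -140; t₁ = -4 − 0.02·(-140) = -1.2
Step 2: E′(-1.2) = -61.6; t₂ = -1.2 − 0.02·(-61.6) = 0.032
Step 3: E′(0.032) = -27.104; t₃ = 0.032 − 0.02·(-27.104) = 0.57408
E(0.57408) = 21.5397098496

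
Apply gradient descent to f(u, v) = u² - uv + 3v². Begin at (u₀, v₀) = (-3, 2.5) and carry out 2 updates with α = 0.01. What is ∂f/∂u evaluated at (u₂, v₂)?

∇f = (2u - v, -u + 6v)
(u₁, v₁) = (-3, 2.5) − 0.01·(-8.5, 18) = (-2.915, 2.32)
(u₂, v₂) = (-2.915, 2.32) − 0.01·(-8.15, 16.835) = (-2.8335, 2.15165)
∂f/∂u at (-2.8335, 2.15165) = -7.81865

-7.81865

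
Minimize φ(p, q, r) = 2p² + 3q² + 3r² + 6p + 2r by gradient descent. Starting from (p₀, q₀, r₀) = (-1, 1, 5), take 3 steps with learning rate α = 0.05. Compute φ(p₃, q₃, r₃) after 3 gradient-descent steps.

5.690067

∇φ = (4p + 6, 6q, 6r + 2)
Step 1: at (-1, 1, 5), ∇φ = (2, 6, 32) → (-1, 1, 5) − 0.05·(2, 6, 32) = (-1.1, 0.7, 3.4)
Step 2: at (-1.1, 0.7, 3.4), ∇φ = (1.6, 4.2, 22.4) → (-1.1, 0.7, 3.4) − 0.05·(1.6, 4.2, 22.4) = (-1.18, 0.49, 2.28)
Step 3: at (-1.18, 0.49, 2.28), ∇φ = (1.28, 2.94, 15.68) → (-1.18, 0.49, 2.28) − 0.05·(1.28, 2.94, 15.68) = (-1.244, 0.343, 1.496)
φ(-1.244, 0.343, 1.496) = 5.690067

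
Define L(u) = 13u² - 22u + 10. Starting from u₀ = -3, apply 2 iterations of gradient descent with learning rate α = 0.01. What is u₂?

L′(u) = 26u - 22
u₁ = -3 − 0.01·(-100) = -2
u₂ = -2 − 0.01·(-74) = -1.26

-1.26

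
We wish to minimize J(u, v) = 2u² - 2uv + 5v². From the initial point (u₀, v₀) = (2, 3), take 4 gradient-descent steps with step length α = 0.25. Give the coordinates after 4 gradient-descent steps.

(-4.9375, 16.3125)

∇J = (4u - 2v, -2u + 10v)
(u₁, v₁) = (2, 3) − 0.25·(2, 26) = (1.5, -3.5)
(u₂, v₂) = (1.5, -3.5) − 0.25·(13, -38) = (-1.75, 6)
(u₃, v₃) = (-1.75, 6) − 0.25·(-19, 63.5) = (3, -9.875)
(u₄, v₄) = (3, -9.875) − 0.25·(31.75, -104.75) = (-4.9375, 16.3125)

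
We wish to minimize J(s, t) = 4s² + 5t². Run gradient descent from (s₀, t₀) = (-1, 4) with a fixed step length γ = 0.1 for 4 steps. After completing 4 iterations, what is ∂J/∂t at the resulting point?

∇J = (8s, 10t)
Step 1: at (-1, 4), ∇J = (-8, 40) → (-1, 4) − 0.1·(-8, 40) = (-0.2, 0)
Step 2: at (-0.2, 0), ∇J = (-1.6, 0) → (-0.2, 0) − 0.1·(-1.6, 0) = (-0.04, 0)
Step 3: at (-0.04, 0), ∇J = (-0.32, 0) → (-0.04, 0) − 0.1·(-0.32, 0) = (-0.008, 0)
Step 4: at (-0.008, 0), ∇J = (-0.064, 0) → (-0.008, 0) − 0.1·(-0.064, 0) = (-0.0016, 0)
∂J/∂t at (-0.0016, 0) = 0

0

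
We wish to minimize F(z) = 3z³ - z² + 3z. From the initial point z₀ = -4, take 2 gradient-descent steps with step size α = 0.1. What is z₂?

-365.925

F′(z) = 9z² - 2z + 3
z₁ = -4 − 0.1·155 = -19.5
z₂ = -19.5 − 0.1·3464.25 = -365.925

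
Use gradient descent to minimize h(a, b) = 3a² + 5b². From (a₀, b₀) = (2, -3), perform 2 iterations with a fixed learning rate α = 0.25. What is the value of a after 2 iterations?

0.5

∇h = (6a, 10b)
(a₁, b₁) = (2, -3) − 0.25·(12, -30) = (-1, 4.5)
(a₂, b₂) = (-1, 4.5) − 0.25·(-6, 45) = (0.5, -6.75)
a = 0.5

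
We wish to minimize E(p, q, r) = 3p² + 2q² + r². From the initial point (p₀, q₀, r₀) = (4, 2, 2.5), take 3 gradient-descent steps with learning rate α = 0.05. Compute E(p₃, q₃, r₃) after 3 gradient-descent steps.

∇E = (6p, 4q, 2r)
(p₁, q₁, r₁) = (4, 2, 2.5) − 0.05·(24, 8, 5) = (2.8, 1.6, 2.25)
(p₂, q₂, r₂) = (2.8, 1.6, 2.25) − 0.05·(16.8, 6.4, 4.5) = (1.96, 1.28, 2.025)
(p₃, q₃, r₃) = (1.96, 1.28, 2.025) − 0.05·(11.76, 5.12, 4.05) = (1.372, 1.024, 1.8225)
E(1.372, 1.024, 1.8225) = 11.06581025

11.06581025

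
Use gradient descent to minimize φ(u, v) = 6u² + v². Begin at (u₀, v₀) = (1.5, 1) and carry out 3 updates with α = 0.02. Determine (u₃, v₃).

(0.658464, 0.884736)

∇φ = (12u, 2v)
(u₁, v₁) = (1.5, 1) − 0.02·(18, 2) = (1.14, 0.96)
(u₂, v₂) = (1.14, 0.96) − 0.02·(13.68, 1.92) = (0.8664, 0.9216)
(u₃, v₃) = (0.8664, 0.9216) − 0.02·(10.3968, 1.8432) = (0.658464, 0.884736)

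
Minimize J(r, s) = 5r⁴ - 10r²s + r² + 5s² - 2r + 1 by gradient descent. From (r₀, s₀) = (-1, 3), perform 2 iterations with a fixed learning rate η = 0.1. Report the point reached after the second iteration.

(181.992, 21.16)

∇J = (20r³ - 20rs + 2r - 2, -10r² + 10s)
Step 1: at (-1, 3), ∇J = (36, 20) → (-1, 3) − 0.1·(36, 20) = (-4.6, 1)
Step 2: at (-4.6, 1), ∇J = (-1865.92, -201.6) → (-4.6, 1) − 0.1·(-1865.92, -201.6) = (181.992, 21.16)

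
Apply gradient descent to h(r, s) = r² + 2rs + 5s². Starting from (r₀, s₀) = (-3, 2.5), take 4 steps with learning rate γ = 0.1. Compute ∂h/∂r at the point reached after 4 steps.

∇h = (2r + 2s, 2r + 10s)
Step 1: at (-3, 2.5), ∇h = (-1, 19) → (-3, 2.5) − 0.1·(-1, 19) = (-2.9, 0.6)
Step 2: at (-2.9, 0.6), ∇h = (-4.6, 0.2) → (-2.9, 0.6) − 0.1·(-4.6, 0.2) = (-2.44, 0.58)
Step 3: at (-2.44, 0.58), ∇h = (-3.72, 0.92) → (-2.44, 0.58) − 0.1·(-3.72, 0.92) = (-2.068, 0.488)
Step 4: at (-2.068, 0.488), ∇h = (-3.16, 0.744) → (-2.068, 0.488) − 0.1·(-3.16, 0.744) = (-1.752, 0.4136)
∂h/∂r at (-1.752, 0.4136) = -2.6768

-2.6768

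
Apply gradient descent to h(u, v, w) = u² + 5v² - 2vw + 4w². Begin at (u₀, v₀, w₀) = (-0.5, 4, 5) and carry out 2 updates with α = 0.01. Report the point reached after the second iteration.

∇h = (2u, 10v - 2w, -2v + 8w)
Step 1: at (-0.5, 4, 5), ∇h = (-1, 30, 32) → (-0.5, 4, 5) − 0.01·(-1, 30, 32) = (-0.49, 3.7, 4.68)
Step 2: at (-0.49, 3.7, 4.68), ∇h = (-0.98, 27.64, 30.04) → (-0.49, 3.7, 4.68) − 0.01·(-0.98, 27.64, 30.04) = (-0.4802, 3.4236, 4.3796)

(-0.4802, 3.4236, 4.3796)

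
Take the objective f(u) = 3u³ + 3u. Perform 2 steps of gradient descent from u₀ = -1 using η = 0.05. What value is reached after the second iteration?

-2.902

f′(u) = 9u² + 3
u₁ = -1 − 0.05·12 = -1.6
u₂ = -1.6 − 0.05·26.04 = -2.902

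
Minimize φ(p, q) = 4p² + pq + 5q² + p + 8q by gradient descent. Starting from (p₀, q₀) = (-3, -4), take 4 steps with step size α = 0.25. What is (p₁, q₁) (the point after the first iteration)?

∇φ = (8p + q + 1, p + 10q + 8)
Step 1: at (-3, -4), ∇φ = (-27, -35) → (-3, -4) − 0.25·(-27, -35) = (3.75, 4.75)

(3.75, 4.75)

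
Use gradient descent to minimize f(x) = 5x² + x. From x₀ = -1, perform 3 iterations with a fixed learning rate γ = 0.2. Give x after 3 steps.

0.8

f′(x) = 10x + 1
x₁ = -1 − 0.2·(-9) = 0.8
x₂ = 0.8 − 0.2·9 = -1
x₃ = -1 − 0.2·(-9) = 0.8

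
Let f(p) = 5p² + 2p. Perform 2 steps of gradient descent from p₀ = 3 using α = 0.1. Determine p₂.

f′(p) = 10p + 2
p₁ = 3 − 0.1·32 = -0.2
p₂ = -0.2 − 0.1·0 = -0.2

-0.2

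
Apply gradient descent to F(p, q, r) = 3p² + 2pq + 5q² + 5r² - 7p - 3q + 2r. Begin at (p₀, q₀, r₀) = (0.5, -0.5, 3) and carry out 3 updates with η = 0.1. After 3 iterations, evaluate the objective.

∇F = (6p + 2q - 7, 2p + 10q - 3, 10r + 2)
(p₁, q₁, r₁) = (0.5, -0.5, 3) − 0.1·(-5, -7, 32) = (1, 0.2, -0.2)
(p₂, q₂, r₂) = (1, 0.2, -0.2) − 0.1·(-0.6, 1, 0) = (1.06, 0.1, -0.2)
(p₃, q₃, r₃) = (1.06, 0.1, -0.2) − 0.1·(-0.44, 0.12, 0) = (1.104, 0.088, -0.2)
F(1.104, 0.088, -0.2) = -4.302528

-4.302528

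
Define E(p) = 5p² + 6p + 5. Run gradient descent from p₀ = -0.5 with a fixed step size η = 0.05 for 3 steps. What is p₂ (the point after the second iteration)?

-0.575

E′(p) = 10p + 6
Step 1: E′(-0.5) = 1; p₁ = -0.5 − 0.05·1 = -0.55
Step 2: E′(-0.55) = 0.5; p₂ = -0.55 − 0.05·0.5 = -0.575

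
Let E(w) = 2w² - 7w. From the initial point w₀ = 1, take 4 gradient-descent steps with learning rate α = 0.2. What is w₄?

1.7488

E′(w) = 4w - 7
w₁ = 1 − 0.2·(-3) = 1.6
w₂ = 1.6 − 0.2·(-0.6) = 1.72
w₃ = 1.72 − 0.2·(-0.12) = 1.744
w₄ = 1.744 − 0.2·(-0.024) = 1.7488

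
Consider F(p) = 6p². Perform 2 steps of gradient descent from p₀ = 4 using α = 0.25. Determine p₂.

F′(p) = 12p
Step 1: F′(4) = 48; p₁ = 4 − 0.25·48 = -8
Step 2: F′(-8) = -96; p₂ = -8 − 0.25·(-96) = 16

16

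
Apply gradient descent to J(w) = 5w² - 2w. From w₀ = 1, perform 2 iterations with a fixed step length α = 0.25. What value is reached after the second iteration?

2

J′(w) = 10w - 2
Step 1: J′(1) = 8; w₁ = 1 − 0.25·8 = -1
Step 2: J′(-1) = -12; w₂ = -1 − 0.25·(-12) = 2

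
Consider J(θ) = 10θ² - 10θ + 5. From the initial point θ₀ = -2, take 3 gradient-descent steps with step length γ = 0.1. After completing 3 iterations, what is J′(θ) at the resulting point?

50

J′(θ) = 20θ - 10
Step 1: J′(-2) = -50; θ₁ = -2 − 0.1·(-50) = 3
Step 2: J′(3) = 50; θ₂ = 3 − 0.1·50 = -2
Step 3: J′(-2) = -50; θ₃ = -2 − 0.1·(-50) = 3
J′(θ) at (3) = 50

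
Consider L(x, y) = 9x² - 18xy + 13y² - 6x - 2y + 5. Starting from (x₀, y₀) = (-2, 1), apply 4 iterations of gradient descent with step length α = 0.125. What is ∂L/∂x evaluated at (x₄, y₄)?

∇L = (18x - 18y - 6, -18x + 26y - 2)
Step 1: at (-2, 1), ∇L = (-60, 60) → (-2, 1) − 0.125·(-60, 60) = (5.5, -6.5)
Step 2: at (5.5, -6.5), ∇L = (210, -270) → (5.5, -6.5) − 0.125·(210, -270) = (-20.75, 27.25)
Step 3: at (-20.75, 27.25), ∇L = (-870, 1080) → (-20.75, 27.25) − 0.125·(-870, 1080) = (88, -107.75)
Step 4: at (88, -107.75), ∇L = (3517.5, -4387.5) → (88, -107.75) − 0.125·(3517.5, -4387.5) = (-351.6875, 440.6875)
∂L/∂x at (-351.6875, 440.6875) = -14268.75

-14268.75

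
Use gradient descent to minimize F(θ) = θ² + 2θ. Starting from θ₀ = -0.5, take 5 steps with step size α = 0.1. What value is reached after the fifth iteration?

-0.83616

F′(θ) = 2θ + 2
Step 1: F′(-0.5) = 1; θ₁ = -0.5 − 0.1·1 = -0.6
Step 2: F′(-0.6) = 0.8; θ₂ = -0.6 − 0.1·0.8 = -0.68
Step 3: F′(-0.68) = 0.64; θ₃ = -0.68 − 0.1·0.64 = -0.744
Step 4: F′(-0.744) = 0.512; θ₄ = -0.744 − 0.1·0.512 = -0.7952
Step 5: F′(-0.7952) = 0.4096; θ₅ = -0.7952 − 0.1·0.4096 = -0.83616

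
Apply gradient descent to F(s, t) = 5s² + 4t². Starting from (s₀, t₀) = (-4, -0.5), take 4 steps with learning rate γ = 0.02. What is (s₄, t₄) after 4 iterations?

∇F = (10s, 8t)
(s₁, t₁) = (-4, -0.5) − 0.02·(-40, -4) = (-3.2, -0.42)
(s₂, t₂) = (-3.2, -0.42) − 0.02·(-32, -3.36) = (-2.56, -0.3528)
(s₃, t₃) = (-2.56, -0.3528) − 0.02·(-25.6, -2.8224) = (-2.048, -0.296352)
(s₄, t₄) = (-2.048, -0.296352) − 0.02·(-20.48, -2.370816) = (-1.6384, -0.24893568)

(-1.6384, -0.24893568)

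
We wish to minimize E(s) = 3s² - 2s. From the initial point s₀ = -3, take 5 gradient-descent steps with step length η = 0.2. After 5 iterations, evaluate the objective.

-0.33332992

E′(s) = 6s - 2
s₁ = -3 − 0.2·(-20) = 1
s₂ = 1 − 0.2·4 = 0.2
s₃ = 0.2 − 0.2·(-0.8) = 0.36
s₄ = 0.36 − 0.2·0.16 = 0.328
s₅ = 0.328 − 0.2·(-0.032) = 0.3344
E(0.3344) = -0.33332992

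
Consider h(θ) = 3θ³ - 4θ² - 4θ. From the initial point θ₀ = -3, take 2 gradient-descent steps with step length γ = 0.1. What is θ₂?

-177.629

h′(θ) = 9θ² - 8θ - 4
θ₁ = -3 − 0.1·101 = -13.1
θ₂ = -13.1 − 0.1·1645.29 = -177.629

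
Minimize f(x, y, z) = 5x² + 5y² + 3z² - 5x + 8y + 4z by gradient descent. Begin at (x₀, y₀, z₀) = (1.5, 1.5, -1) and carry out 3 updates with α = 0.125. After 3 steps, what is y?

∇f = (10x - 5, 10y + 8, 6z + 4)
(x₁, y₁, z₁) = (1.5, 1.5, -1) − 0.125·(10, 23, -2) = (0.25, -1.375, -0.75)
(x₂, y₂, z₂) = (0.25, -1.375, -0.75) − 0.125·(-2.5, -5.75, -0.5) = (0.5625, -0.65625, -0.6875)
(x₃, y₃, z₃) = (0.5625, -0.65625, -0.6875) − 0.125·(0.625, 1.4375, -0.125) = (0.484375, -0.8359375, -0.671875)
y = -0.8359375

-0.8359375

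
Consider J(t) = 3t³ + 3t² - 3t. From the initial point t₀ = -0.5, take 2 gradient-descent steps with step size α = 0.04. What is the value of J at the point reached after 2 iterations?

0.658104522897

J′(t) = 9t² + 6t - 3
t₁ = -0.5 − 0.04·(-3.75) = -0.35
t₂ = -0.35 − 0.04·(-3.9975) = -0.1901
J(-0.1901) = 0.658104522897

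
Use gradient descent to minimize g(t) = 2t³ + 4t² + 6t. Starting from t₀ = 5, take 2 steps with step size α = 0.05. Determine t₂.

g′(t) = 6t² + 8t + 6
Step 1: g′(5) = 196; t₁ = 5 − 0.05·196 = -4.8
Step 2: g′(-4.8) = 105.84; t₂ = -4.8 − 0.05·105.84 = -10.092

-10.092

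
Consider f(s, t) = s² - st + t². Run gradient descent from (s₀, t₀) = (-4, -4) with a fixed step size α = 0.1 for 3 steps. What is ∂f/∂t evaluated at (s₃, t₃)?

∇f = (2s - t, -s + 2t)
(s₁, t₁) = (-4, -4) − 0.1·(-4, -4) = (-3.6, -3.6)
(s₂, t₂) = (-3.6, -3.6) − 0.1·(-3.6, -3.6) = (-3.24, -3.24)
(s₃, t₃) = (-3.24, -3.24) − 0.1·(-3.24, -3.24) = (-2.916, -2.916)
∂f/∂t at (-2.916, -2.916) = -2.916

-2.916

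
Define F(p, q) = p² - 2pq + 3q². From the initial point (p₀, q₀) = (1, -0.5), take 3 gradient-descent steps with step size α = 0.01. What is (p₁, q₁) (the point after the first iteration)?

∇F = (2p - 2q, -2p + 6q)
Step 1: at (1, -0.5), ∇F = (3, -5) → (1, -0.5) − 0.01·(3, -5) = (0.97, -0.45)

(0.97, -0.45)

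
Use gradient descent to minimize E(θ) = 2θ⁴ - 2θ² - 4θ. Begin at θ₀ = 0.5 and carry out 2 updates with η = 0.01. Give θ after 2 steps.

E′(θ) = 8θ³ - 4θ - 4
Step 1: E′(0.5) = -5; θ₁ = 0.5 − 0.01·(-5) = 0.55
Step 2: E′(0.55) = -4.869; θ₂ = 0.55 − 0.01·(-4.869) = 0.59869

0.59869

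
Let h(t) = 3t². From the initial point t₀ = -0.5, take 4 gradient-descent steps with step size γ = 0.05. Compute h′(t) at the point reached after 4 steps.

h′(t) = 6t
Step 1: h′(-0.5) = -3; t₁ = -0.5 − 0.05·(-3) = -0.35
Step 2: h′(-0.35) = -2.1; t₂ = -0.35 − 0.05·(-2.1) = -0.245
Step 3: h′(-0.245) = -1.47; t₃ = -0.245 − 0.05·(-1.47) = -0.1715
Step 4: h′(-0.1715) = -1.029; t₄ = -0.1715 − 0.05·(-1.029) = -0.12005
h′(t) at (-0.12005) = -0.7203

-0.7203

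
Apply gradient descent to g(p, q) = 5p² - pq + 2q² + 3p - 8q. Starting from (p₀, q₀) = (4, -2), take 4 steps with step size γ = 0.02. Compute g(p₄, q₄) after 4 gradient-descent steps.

∇g = (10p - q + 3, -p + 4q - 8)
(p₁, q₁) = (4, -2) − 0.02·(45, -20) = (3.1, -1.6)
(p₂, q₂) = (3.1, -1.6) − 0.02·(35.6, -17.5) = (2.388, -1.25)
(p₃, q₃) = (2.388, -1.25) − 0.02·(28.13, -15.388) = (1.8254, -0.94224)
(p₄, q₄) = (1.8254, -0.94224) − 0.02·(22.19624, -13.59436) = (1.3814752, -0.6703528)
g(1.3814752, -0.6703528) = 20.87443816246144

20.87443816246144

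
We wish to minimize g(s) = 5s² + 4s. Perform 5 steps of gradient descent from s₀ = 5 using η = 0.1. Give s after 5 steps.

-0.4

g′(s) = 10s + 4
Step 1: g′(5) = 54; s₁ = 5 − 0.1·54 = -0.4
Step 2: g′(-0.4) = 0; s₂ = -0.4 − 0.1·0 = -0.4
Step 3: g′(-0.4) = 0; s₃ = -0.4 − 0.1·0 = -0.4
Step 4: g′(-0.4) = 0; s₄ = -0.4 − 0.1·0 = -0.4
Step 5: g′(-0.4) = 0; s₅ = -0.4 − 0.1·0 = -0.4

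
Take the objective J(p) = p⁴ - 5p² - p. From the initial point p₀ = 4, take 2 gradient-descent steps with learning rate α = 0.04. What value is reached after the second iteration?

J′(p) = 4p³ - 10p - 1
p₁ = 4 − 0.04·215 = -4.6
p₂ = -4.6 − 0.04·(-344.344) = 9.17376

9.17376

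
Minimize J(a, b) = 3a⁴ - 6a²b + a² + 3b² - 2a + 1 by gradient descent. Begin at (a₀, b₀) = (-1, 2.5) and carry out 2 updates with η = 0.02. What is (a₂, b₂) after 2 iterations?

(-1.39818752, 2.238208)

∇J = (12a³ - 12ab + 2a - 2, -6a² + 6b)
Step 1: at (-1, 2.5), ∇J = (14, 9) → (-1, 2.5) − 0.02·(14, 9) = (-1.28, 2.32)
Step 2: at (-1.28, 2.32), ∇J = (5.909376, 4.0896) → (-1.28, 2.32) − 0.02·(5.909376, 4.0896) = (-1.39818752, 2.238208)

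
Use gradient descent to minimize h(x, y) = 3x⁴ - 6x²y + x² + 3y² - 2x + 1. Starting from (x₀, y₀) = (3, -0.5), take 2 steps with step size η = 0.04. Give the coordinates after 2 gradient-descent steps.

(592.25064192, 29.554144)

∇h = (12x³ - 12xy + 2x - 2, -6x² + 6y)
(x₁, y₁) = (3, -0.5) − 0.04·(346, -57) = (-10.84, 1.78)
(x₂, y₂) = (-10.84, 1.78) − 0.04·(-15077.266048, -694.3536) = (592.25064192, 29.554144)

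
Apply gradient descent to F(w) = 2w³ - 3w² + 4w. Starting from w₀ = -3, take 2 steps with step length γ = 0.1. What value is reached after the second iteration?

-84.776

F′(w) = 6w² - 6w + 4
Step 1: F′(-3) = 76; w₁ = -3 − 0.1·76 = -10.6
Step 2: F′(-10.6) = 741.76; w₂ = -10.6 − 0.1·741.76 = -84.776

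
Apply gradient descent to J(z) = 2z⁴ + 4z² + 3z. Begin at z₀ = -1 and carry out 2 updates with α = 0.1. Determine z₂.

-0.2616

J′(z) = 8z³ + 8z + 3
Step 1: J′(-1) = -13; z₁ = -1 − 0.1·(-13) = 0.3
Step 2: J′(0.3) = 5.616; z₂ = 0.3 − 0.1·5.616 = -0.2616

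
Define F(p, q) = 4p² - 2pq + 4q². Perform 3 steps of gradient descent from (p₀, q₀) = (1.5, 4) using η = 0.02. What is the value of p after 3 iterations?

1.234048

∇F = (8p - 2q, -2p + 8q)
(p₁, q₁) = (1.5, 4) − 0.02·(4, 29) = (1.42, 3.42)
(p₂, q₂) = (1.42, 3.42) − 0.02·(4.52, 24.52) = (1.3296, 2.9296)
(p₃, q₃) = (1.3296, 2.9296) − 0.02·(4.7776, 20.7776) = (1.234048, 2.514048)
p = 1.234048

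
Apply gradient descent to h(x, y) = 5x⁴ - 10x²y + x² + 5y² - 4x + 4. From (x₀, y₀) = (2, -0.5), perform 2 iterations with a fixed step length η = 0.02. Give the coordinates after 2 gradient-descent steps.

∇h = (20x³ - 20xy + 2x - 4, -10x² + 10y)
(x₁, y₁) = (2, -0.5) − 0.02·(180, -45) = (-1.6, 0.4)
(x₂, y₂) = (-1.6, 0.4) − 0.02·(-76.32, -21.6) = (-0.0736, 0.832)

(-0.0736, 0.832)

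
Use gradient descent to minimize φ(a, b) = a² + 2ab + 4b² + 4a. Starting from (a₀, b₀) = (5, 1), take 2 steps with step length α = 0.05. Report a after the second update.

∇φ = (2a + 2b + 4, 2a + 8b)
Step 1: at (5, 1), ∇φ = (16, 18) → (5, 1) − 0.05·(16, 18) = (4.2, 0.1)
Step 2: at (4.2, 0.1), ∇φ = (12.6, 9.2) → (4.2, 0.1) − 0.05·(12.6, 9.2) = (3.57, -0.36)
a = 3.57

3.57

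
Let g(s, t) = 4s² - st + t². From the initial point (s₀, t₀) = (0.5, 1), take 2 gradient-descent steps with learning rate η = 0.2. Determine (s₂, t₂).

∇g = (8s - t, -s + 2t)
Step 1: at (0.5, 1), ∇g = (3, 1.5) → (0.5, 1) − 0.2·(3, 1.5) = (-0.1, 0.7)
Step 2: at (-0.1, 0.7), ∇g = (-1.5, 1.5) → (-0.1, 0.7) − 0.2·(-1.5, 1.5) = (0.2, 0.4)

(0.2, 0.4)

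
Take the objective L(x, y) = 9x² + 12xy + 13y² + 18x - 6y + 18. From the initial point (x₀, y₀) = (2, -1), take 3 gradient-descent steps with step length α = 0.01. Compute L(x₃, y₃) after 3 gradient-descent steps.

44.916002701888

∇L = (18x + 12y + 18, 12x + 26y - 6)
Step 1: at (2, -1), ∇L = (42, -8) → (2, -1) − 0.01·(42, -8) = (1.58, -0.92)
Step 2: at (1.58, -0.92), ∇L = (35.4, -10.96) → (1.58, -0.92) − 0.01·(35.4, -10.96) = (1.226, -0.8104)
Step 3: at (1.226, -0.8104), ∇L = (30.3432, -12.3584) → (1.226, -0.8104) − 0.01·(30.3432, -12.3584) = (0.922568, -0.686816)
L(0.922568, -0.686816) = 44.916002701888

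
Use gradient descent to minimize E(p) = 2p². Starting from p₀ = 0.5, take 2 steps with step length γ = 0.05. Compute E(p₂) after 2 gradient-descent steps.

E′(p) = 4p
p₁ = 0.5 − 0.05·2 = 0.4
p₂ = 0.4 − 0.05·1.6 = 0.32
E(0.32) = 0.2048

0.2048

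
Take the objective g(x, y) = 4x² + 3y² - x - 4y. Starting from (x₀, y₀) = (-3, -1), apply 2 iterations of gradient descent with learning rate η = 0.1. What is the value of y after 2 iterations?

0.4

∇g = (8x - 1, 6y - 4)
(x₁, y₁) = (-3, -1) − 0.1·(-25, -10) = (-0.5, 0)
(x₂, y₂) = (-0.5, 0) − 0.1·(-5, -4) = (0, 0.4)
y = 0.4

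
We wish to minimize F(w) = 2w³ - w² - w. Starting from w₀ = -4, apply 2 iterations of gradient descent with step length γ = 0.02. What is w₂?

F′(w) = 6w² - 2w - 1
Step 1: F′(-4) = 103; w₁ = -4 − 0.02·103 = -6.06
Step 2: F′(-6.06) = 231.4616; w₂ = -6.06 − 0.02·231.4616 = -10.689232

-10.689232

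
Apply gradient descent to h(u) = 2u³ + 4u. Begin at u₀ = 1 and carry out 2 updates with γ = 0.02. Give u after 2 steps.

0.6432

h′(u) = 6u² + 4
u₁ = 1 − 0.02·10 = 0.8
u₂ = 0.8 − 0.02·7.84 = 0.6432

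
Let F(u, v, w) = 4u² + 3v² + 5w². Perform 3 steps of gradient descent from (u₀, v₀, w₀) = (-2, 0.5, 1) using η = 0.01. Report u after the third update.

∇F = (8u, 6v, 10w)
(u₁, v₁, w₁) = (-2, 0.5, 1) − 0.01·(-16, 3, 10) = (-1.84, 0.47, 0.9)
(u₂, v₂, w₂) = (-1.84, 0.47, 0.9) − 0.01·(-14.72, 2.82, 9) = (-1.6928, 0.4418, 0.81)
(u₃, v₃, w₃) = (-1.6928, 0.4418, 0.81) − 0.01·(-13.5424, 2.6508, 8.1) = (-1.557376, 0.415292, 0.729)
u = -1.557376

-1.557376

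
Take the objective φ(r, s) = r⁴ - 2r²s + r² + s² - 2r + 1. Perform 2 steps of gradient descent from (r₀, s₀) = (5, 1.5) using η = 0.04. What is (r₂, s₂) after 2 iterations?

∇φ = (4r³ - 4rs + 2r - 2, -2r² + 2s)
Step 1: at (5, 1.5), ∇φ = (478, -47) → (5, 1.5) − 0.04·(478, -47) = (-14.12, 3.38)
Step 2: at (-14.12, 3.38), ∇φ = (-11100.003712, -391.9888) → (-14.12, 3.38) − 0.04·(-11100.003712, -391.9888) = (429.88014848, 19.059552)

(429.88014848, 19.059552)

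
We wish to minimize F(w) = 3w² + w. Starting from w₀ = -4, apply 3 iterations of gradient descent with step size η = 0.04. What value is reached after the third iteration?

F′(w) = 6w + 1
Step 1: F′(-4) = -23; w₁ = -4 − 0.04·(-23) = -3.08
Step 2: F′(-3.08) = -17.48; w₂ = -3.08 − 0.04·(-17.48) = -2.3808
Step 3: F′(-2.3808) = -13.2848; w₃ = -2.3808 − 0.04·(-13.2848) = -1.849408

-1.849408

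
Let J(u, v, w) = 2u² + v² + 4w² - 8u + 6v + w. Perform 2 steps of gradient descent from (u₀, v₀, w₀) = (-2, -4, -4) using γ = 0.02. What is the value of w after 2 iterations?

-2.8592

∇J = (4u - 8, 2v + 6, 8w + 1)
(u₁, v₁, w₁) = (-2, -4, -4) − 0.02·(-16, -2, -31) = (-1.68, -3.96, -3.38)
(u₂, v₂, w₂) = (-1.68, -3.96, -3.38) − 0.02·(-14.72, -1.92, -26.04) = (-1.3856, -3.9216, -2.8592)
w = -2.8592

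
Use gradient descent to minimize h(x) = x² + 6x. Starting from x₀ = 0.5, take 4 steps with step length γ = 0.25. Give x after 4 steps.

h′(x) = 2x + 6
Step 1: h′(0.5) = 7; x₁ = 0.5 − 0.25·7 = -1.25
Step 2: h′(-1.25) = 3.5; x₂ = -1.25 − 0.25·3.5 = -2.125
Step 3: h′(-2.125) = 1.75; x₃ = -2.125 − 0.25·1.75 = -2.5625
Step 4: h′(-2.5625) = 0.875; x₄ = -2.5625 − 0.25·0.875 = -2.78125

-2.78125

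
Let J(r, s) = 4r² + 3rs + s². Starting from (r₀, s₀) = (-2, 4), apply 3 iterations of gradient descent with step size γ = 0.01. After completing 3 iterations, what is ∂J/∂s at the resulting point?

∇J = (8r + 3s, 3r + 2s)
(r₁, s₁) = (-2, 4) − 0.01·(-4, 2) = (-1.96, 3.98)
(r₂, s₂) = (-1.96, 3.98) − 0.01·(-3.74, 2.08) = (-1.9226, 3.9592)
(r₃, s₃) = (-1.9226, 3.9592) − 0.01·(-3.5032, 2.1506) = (-1.887568, 3.937694)
∂J/∂s at (-1.887568, 3.937694) = 2.212684

2.212684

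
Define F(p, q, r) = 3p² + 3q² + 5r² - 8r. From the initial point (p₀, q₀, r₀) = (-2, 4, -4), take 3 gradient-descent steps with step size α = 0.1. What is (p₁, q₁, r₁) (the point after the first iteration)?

(-0.8, 1.6, 0.8)

∇F = (6p, 6q, 10r - 8)
(p₁, q₁, r₁) = (-2, 4, -4) − 0.1·(-12, 24, -48) = (-0.8, 1.6, 0.8)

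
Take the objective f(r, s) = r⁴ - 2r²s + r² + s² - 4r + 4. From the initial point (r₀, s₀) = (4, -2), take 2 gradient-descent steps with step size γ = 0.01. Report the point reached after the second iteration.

∇f = (4r³ - 4rs + 2r - 4, -2r² + 2s)
Step 1: at (4, -2), ∇f = (292, -36) → (4, -2) − 0.01·(292, -36) = (1.08, -1.64)
Step 2: at (1.08, -1.64), ∇f = (10.283648, -5.6128) → (1.08, -1.64) − 0.01·(10.283648, -5.6128) = (0.97716352, -1.583872)

(0.97716352, -1.583872)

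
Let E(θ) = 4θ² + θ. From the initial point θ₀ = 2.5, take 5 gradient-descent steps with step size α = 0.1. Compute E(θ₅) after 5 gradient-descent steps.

-0.0624971776

E′(θ) = 8θ + 1
Step 1: E′(2.5) = 21; θ₁ = 2.5 − 0.1·21 = 0.4
Step 2: E′(0.4) = 4.2; θ₂ = 0.4 − 0.1·4.2 = -0.02
Step 3: E′(-0.02) = 0.84; θ₃ = -0.02 − 0.1·0.84 = -0.104
Step 4: E′(-0.104) = 0.168; θ₄ = -0.104 − 0.1·0.168 = -0.1208
Step 5: E′(-0.1208) = 0.0336; θ₅ = -0.1208 − 0.1·0.0336 = -0.12416
E(-0.12416) = -0.0624971776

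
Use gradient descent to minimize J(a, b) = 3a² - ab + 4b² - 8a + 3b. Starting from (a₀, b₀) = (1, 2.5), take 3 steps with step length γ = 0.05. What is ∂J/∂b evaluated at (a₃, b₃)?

4.5701875

∇J = (6a - b - 8, -a + 8b + 3)
(a₁, b₁) = (1, 2.5) − 0.05·(-4.5, 22) = (1.225, 1.4)
(a₂, b₂) = (1.225, 1.4) − 0.05·(-2.05, 12.975) = (1.3275, 0.75125)
(a₃, b₃) = (1.3275, 0.75125) − 0.05·(-0.78625, 7.6825) = (1.3668125, 0.367125)
∂J/∂b at (1.3668125, 0.367125) = 4.5701875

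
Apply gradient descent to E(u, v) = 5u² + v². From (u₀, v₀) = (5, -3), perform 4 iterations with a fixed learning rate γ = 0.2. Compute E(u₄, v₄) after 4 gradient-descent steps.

125.15116544

∇E = (10u, 2v)
(u₁, v₁) = (5, -3) − 0.2·(50, -6) = (-5, -1.8)
(u₂, v₂) = (-5, -1.8) − 0.2·(-50, -3.6) = (5, -1.08)
(u₃, v₃) = (5, -1.08) − 0.2·(50, -2.16) = (-5, -0.648)
(u₄, v₄) = (-5, -0.648) − 0.2·(-50, -1.296) = (5, -0.3888)
E(5, -0.3888) = 125.15116544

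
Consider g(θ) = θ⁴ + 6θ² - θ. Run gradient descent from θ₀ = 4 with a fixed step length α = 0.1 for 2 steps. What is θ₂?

g′(θ) = 4θ³ + 12θ - 1
Step 1: g′(4) = 303; θ₁ = 4 − 0.1·303 = -26.3
Step 2: g′(-26.3) = -73082.388; θ₂ = -26.3 − 0.1·(-73082.388) = 7281.9388

7281.9388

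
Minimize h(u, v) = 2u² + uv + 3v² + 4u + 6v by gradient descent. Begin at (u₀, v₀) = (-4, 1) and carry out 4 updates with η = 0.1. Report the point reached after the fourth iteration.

(-1.3562, -0.6231)

∇h = (4u + v + 4, u + 6v + 6)
(u₁, v₁) = (-4, 1) − 0.1·(-11, 8) = (-2.9, 0.2)
(u₂, v₂) = (-2.9, 0.2) − 0.1·(-7.4, 4.3) = (-2.16, -0.23)
(u₃, v₃) = (-2.16, -0.23) − 0.1·(-4.87, 2.46) = (-1.673, -0.476)
(u₄, v₄) = (-1.673, -0.476) − 0.1·(-3.168, 1.471) = (-1.3562, -0.6231)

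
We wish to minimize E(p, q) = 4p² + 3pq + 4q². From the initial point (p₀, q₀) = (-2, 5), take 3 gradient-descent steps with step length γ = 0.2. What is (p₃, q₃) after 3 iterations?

(-2.592, -2.592)

∇E = (8p + 3q, 3p + 8q)
Step 1: at (-2, 5), ∇E = (-1, 34) → (-2, 5) − 0.2·(-1, 34) = (-1.8, -1.8)
Step 2: at (-1.8, -1.8), ∇E = (-19.8, -19.8) → (-1.8, -1.8) − 0.2·(-19.8, -19.8) = (2.16, 2.16)
Step 3: at (2.16, 2.16), ∇E = (23.76, 23.76) → (2.16, 2.16) − 0.2·(23.76, 23.76) = (-2.592, -2.592)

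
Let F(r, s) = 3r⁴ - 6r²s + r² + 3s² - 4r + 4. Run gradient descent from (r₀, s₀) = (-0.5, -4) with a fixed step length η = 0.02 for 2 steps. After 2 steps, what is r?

∇F = (12r³ - 12rs + 2r - 4, -6r² + 6s)
(r₁, s₁) = (-0.5, -4) − 0.02·(-30.5, -25.5) = (0.11, -3.49)
(r₂, s₂) = (0.11, -3.49) − 0.02·(0.842772, -21.0126) = (0.09314456, -3.069748)
r = 0.09314456

0.09314456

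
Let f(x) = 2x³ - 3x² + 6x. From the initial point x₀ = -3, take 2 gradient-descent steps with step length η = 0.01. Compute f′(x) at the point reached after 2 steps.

f′(x) = 6x² - 6x + 6
Step 1: f′(-3) = 78; x₁ = -3 − 0.01·78 = -3.78
Step 2: f′(-3.78) = 114.4104; x₂ = -3.78 − 0.01·114.4104 = -4.924104
f′(x) at (-4.924104) = 181.025425216896

181.025425216896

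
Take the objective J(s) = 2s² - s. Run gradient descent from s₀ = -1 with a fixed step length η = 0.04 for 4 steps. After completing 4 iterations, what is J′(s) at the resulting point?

-2.4893568

J′(s) = 4s - 1
s₁ = -1 − 0.04·(-5) = -0.8
s₂ = -0.8 − 0.04·(-4.2) = -0.632
s₃ = -0.632 − 0.04·(-3.528) = -0.49088
s₄ = -0.49088 − 0.04·(-2.96352) = -0.3723392
J′(s) at (-0.3723392) = -2.4893568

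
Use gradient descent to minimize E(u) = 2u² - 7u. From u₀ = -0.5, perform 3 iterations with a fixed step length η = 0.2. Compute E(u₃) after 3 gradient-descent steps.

-6.124352

E′(u) = 4u - 7
u₁ = -0.5 − 0.2·(-9) = 1.3
u₂ = 1.3 − 0.2·(-1.8) = 1.66
u₃ = 1.66 − 0.2·(-0.36) = 1.732
E(1.732) = -6.124352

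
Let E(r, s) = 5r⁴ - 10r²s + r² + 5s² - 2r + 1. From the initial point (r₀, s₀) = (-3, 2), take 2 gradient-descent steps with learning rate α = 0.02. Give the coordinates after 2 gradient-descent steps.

(-55.8126464, 8.90272)

∇E = (20r³ - 20rs + 2r - 2, -10r² + 10s)
(r₁, s₁) = (-3, 2) − 0.02·(-428, -70) = (5.56, 3.4)
(r₂, s₂) = (5.56, 3.4) − 0.02·(3068.63232, -275.136) = (-55.8126464, 8.90272)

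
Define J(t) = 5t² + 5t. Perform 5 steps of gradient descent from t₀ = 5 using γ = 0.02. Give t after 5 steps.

J′(t) = 10t + 5
Step 1: J′(5) = 55; t₁ = 5 − 0.02·55 = 3.9
Step 2: J′(3.9) = 44; t₂ = 3.9 − 0.02·44 = 3.02
Step 3: J′(3.02) = 35.2; t₃ = 3.02 − 0.02·35.2 = 2.316
Step 4: J′(2.316) = 28.16; t₄ = 2.316 − 0.02·28.16 = 1.7528
Step 5: J′(1.7528) = 22.528; t₅ = 1.7528 − 0.02·22.528 = 1.30224

1.30224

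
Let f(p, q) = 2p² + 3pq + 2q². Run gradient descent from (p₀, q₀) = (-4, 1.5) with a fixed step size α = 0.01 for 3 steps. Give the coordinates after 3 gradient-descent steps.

∇f = (4p + 3q, 3p + 4q)
Step 1: at (-4, 1.5), ∇f = (-11.5, -6) → (-4, 1.5) − 0.01·(-11.5, -6) = (-3.885, 1.56)
Step 2: at (-3.885, 1.56), ∇f = (-10.86, -5.415) → (-3.885, 1.56) − 0.01·(-10.86, -5.415) = (-3.7764, 1.61415)
Step 3: at (-3.7764, 1.61415), ∇f = (-10.26315, -4.8726) → (-3.7764, 1.61415) − 0.01·(-10.26315, -4.8726) = (-3.6737685, 1.662876)

(-3.6737685, 1.662876)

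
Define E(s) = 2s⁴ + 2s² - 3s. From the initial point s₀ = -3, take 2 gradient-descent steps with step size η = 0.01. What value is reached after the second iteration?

E′(s) = 8s³ + 4s - 3
Step 1: E′(-3) = -231; s₁ = -3 − 0.01·(-231) = -0.69
Step 2: E′(-0.69) = -8.388072; s₂ = -0.69 − 0.01·(-8.388072) = -0.60611928

-0.60611928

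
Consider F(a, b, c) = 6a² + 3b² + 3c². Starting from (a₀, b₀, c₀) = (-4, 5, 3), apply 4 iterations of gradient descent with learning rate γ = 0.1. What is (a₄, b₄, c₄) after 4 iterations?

(-0.0064, 0.128, 0.0768)

∇F = (12a, 6b, 6c)
Step 1: at (-4, 5, 3), ∇F = (-48, 30, 18) → (-4, 5, 3) − 0.1·(-48, 30, 18) = (0.8, 2, 1.2)
Step 2: at (0.8, 2, 1.2), ∇F = (9.6, 12, 7.2) → (0.8, 2, 1.2) − 0.1·(9.6, 12, 7.2) = (-0.16, 0.8, 0.48)
Step 3: at (-0.16, 0.8, 0.48), ∇F = (-1.92, 4.8, 2.88) → (-0.16, 0.8, 0.48) − 0.1·(-1.92, 4.8, 2.88) = (0.032, 0.32, 0.192)
Step 4: at (0.032, 0.32, 0.192), ∇F = (0.384, 1.92, 1.152) → (0.032, 0.32, 0.192) − 0.1·(0.384, 1.92, 1.152) = (-0.0064, 0.128, 0.0768)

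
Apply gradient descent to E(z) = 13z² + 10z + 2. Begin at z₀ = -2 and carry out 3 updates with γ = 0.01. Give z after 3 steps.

E′(z) = 26z + 10
Step 1: E′(-2) = -42; z₁ = -2 − 0.01·(-42) = -1.58
Step 2: E′(-1.58) = -31.08; z₂ = -1.58 − 0.01·(-31.08) = -1.2692
Step 3: E′(-1.2692) = -22.9992; z₃ = -1.2692 − 0.01·(-22.9992) = -1.039208

-1.039208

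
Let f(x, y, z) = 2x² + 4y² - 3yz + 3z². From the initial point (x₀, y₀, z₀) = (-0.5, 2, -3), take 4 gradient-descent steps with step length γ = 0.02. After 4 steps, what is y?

0.56679264

∇f = (4x, 8y - 3z, -3y + 6z)
(x₁, y₁, z₁) = (-0.5, 2, -3) − 0.02·(-2, 25, -24) = (-0.46, 1.5, -2.52)
(x₂, y₂, z₂) = (-0.46, 1.5, -2.52) − 0.02·(-1.84, 19.56, -19.62) = (-0.4232, 1.1088, -2.1276)
(x₃, y₃, z₃) = (-0.4232, 1.1088, -2.1276) − 0.02·(-1.6928, 15.2532, -16.092) = (-0.389344, 0.803736, -1.80576)
(x₄, y₄, z₄) = (-0.389344, 0.803736, -1.80576) − 0.02·(-1.557376, 11.847168, -13.245768) = (-0.35819648, 0.56679264, -1.54084464)
y = 0.56679264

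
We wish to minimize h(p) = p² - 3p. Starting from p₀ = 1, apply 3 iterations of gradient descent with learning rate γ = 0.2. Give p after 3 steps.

h′(p) = 2p - 3
Step 1: h′(1) = -1; p₁ = 1 − 0.2·(-1) = 1.2
Step 2: h′(1.2) = -0.6; p₂ = 1.2 − 0.2·(-0.6) = 1.32
Step 3: h′(1.32) = -0.36; p₃ = 1.32 − 0.2·(-0.36) = 1.392

1.392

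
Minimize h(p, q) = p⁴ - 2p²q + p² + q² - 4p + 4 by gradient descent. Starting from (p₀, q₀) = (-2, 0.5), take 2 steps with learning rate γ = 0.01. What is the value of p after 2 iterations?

∇h = (4p³ - 4pq + 2p - 4, -2p² + 2q)
Step 1: at (-2, 0.5), ∇h = (-36, -7) → (-2, 0.5) − 0.01·(-36, -7) = (-1.64, 0.57)
Step 2: at (-1.64, 0.57), ∇h = (-21.184576, -4.2392) → (-1.64, 0.57) − 0.01·(-21.184576, -4.2392) = (-1.42815424, 0.612392)
p = -1.42815424

-1.42815424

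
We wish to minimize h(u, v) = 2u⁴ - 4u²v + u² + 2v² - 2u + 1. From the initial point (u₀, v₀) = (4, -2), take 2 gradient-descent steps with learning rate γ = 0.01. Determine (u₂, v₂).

(-1.09494656, -1.096304)

∇h = (8u³ - 8uv + 2u - 2, -4u² + 4v)
(u₁, v₁) = (4, -2) − 0.01·(582, -72) = (-1.82, -1.28)
(u₂, v₂) = (-1.82, -1.28) − 0.01·(-72.505344, -18.3696) = (-1.09494656, -1.096304)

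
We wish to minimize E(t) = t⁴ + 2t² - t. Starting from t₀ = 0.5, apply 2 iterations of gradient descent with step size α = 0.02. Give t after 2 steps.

E′(t) = 4t³ + 4t - 1
t₁ = 0.5 − 0.02·1.5 = 0.47
t₂ = 0.47 − 0.02·1.295292 = 0.44409416

0.44409416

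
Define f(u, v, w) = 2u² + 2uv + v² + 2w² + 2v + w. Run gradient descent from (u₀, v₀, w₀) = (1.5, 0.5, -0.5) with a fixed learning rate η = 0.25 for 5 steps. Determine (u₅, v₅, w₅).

(0.65625, -1.453125, -0.25)

∇f = (4u + 2v, 2u + 2v + 2, 4w + 1)
(u₁, v₁, w₁) = (1.5, 0.5, -0.5) − 0.25·(7, 6, -1) = (-0.25, -1, -0.25)
(u₂, v₂, w₂) = (-0.25, -1, -0.25) − 0.25·(-3, -0.5, 0) = (0.5, -0.875, -0.25)
(u₃, v₃, w₃) = (0.5, -0.875, -0.25) − 0.25·(0.25, 1.25, 0) = (0.4375, -1.1875, -0.25)
(u₄, v₄, w₄) = (0.4375, -1.1875, -0.25) − 0.25·(-0.625, 0.5, 0) = (0.59375, -1.3125, -0.25)
(u₅, v₅, w₅) = (0.59375, -1.3125, -0.25) − 0.25·(-0.25, 0.5625, 0) = (0.65625, -1.453125, -0.25)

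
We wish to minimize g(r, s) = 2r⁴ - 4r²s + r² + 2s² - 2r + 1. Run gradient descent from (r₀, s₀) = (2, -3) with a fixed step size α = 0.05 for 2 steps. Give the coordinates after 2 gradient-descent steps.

(19.3992, 1.458)

∇g = (8r³ - 8rs + 2r - 2, -4r² + 4s)
(r₁, s₁) = (2, -3) − 0.05·(114, -28) = (-3.7, -1.6)
(r₂, s₂) = (-3.7, -1.6) − 0.05·(-461.984, -61.16) = (19.3992, 1.458)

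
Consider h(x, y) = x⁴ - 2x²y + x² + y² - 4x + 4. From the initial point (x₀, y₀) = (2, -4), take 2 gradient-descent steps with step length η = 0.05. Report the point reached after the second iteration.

∇h = (4x³ - 4xy + 2x - 4, -2x² + 2y)
Step 1: at (2, -4), ∇h = (64, -16) → (2, -4) − 0.05·(64, -16) = (-1.2, -3.2)
Step 2: at (-1.2, -3.2), ∇h = (-28.672, -9.28) → (-1.2, -3.2) − 0.05·(-28.672, -9.28) = (0.2336, -2.736)

(0.2336, -2.736)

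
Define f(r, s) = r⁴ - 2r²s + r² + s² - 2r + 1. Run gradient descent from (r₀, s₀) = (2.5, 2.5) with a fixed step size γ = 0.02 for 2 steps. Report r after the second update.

1.63453528

∇f = (4r³ - 4rs + 2r - 2, -2r² + 2s)
Step 1: at (2.5, 2.5), ∇f = (40.5, -7.5) → (2.5, 2.5) − 0.02·(40.5, -7.5) = (1.69, 2.65)
Step 2: at (1.69, 2.65), ∇f = (2.773236, -0.4122) → (1.69, 2.65) − 0.02·(2.773236, -0.4122) = (1.63453528, 2.658244)
r = 1.63453528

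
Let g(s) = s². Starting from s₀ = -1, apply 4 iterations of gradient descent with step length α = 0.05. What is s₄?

g′(s) = 2s
Step 1: g′(-1) = -2; s₁ = -1 − 0.05·(-2) = -0.9
Step 2: g′(-0.9) = -1.8; s₂ = -0.9 − 0.05·(-1.8) = -0.81
Step 3: g′(-0.81) = -1.62; s₃ = -0.81 − 0.05·(-1.62) = -0.729
Step 4: g′(-0.729) = -1.458; s₄ = -0.729 − 0.05·(-1.458) = -0.6561

-0.6561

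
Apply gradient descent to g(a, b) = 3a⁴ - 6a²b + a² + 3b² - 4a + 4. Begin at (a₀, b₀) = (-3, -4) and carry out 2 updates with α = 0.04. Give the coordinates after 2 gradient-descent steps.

(-2002.46809344, 61.696256)

∇g = (12a³ - 12ab + 2a - 4, -6a² + 6b)
(a₁, b₁) = (-3, -4) − 0.04·(-478, -78) = (16.12, -0.88)
(a₂, b₂) = (16.12, -0.88) − 0.04·(50464.702336, -1564.4064) = (-2002.46809344, 61.696256)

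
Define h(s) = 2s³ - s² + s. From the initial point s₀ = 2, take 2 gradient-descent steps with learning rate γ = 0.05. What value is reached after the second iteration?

0.72425

h′(s) = 6s² - 2s + 1
s₁ = 2 − 0.05·21 = 0.95
s₂ = 0.95 − 0.05·4.515 = 0.72425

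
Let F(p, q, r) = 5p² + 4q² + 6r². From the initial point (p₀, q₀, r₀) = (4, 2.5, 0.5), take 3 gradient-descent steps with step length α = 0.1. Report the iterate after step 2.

∇F = (10p, 8q, 12r)
Step 1: at (4, 2.5, 0.5), ∇F = (40, 20, 6) → (4, 2.5, 0.5) − 0.1·(40, 20, 6) = (0, 0.5, -0.1)
Step 2: at (0, 0.5, -0.1), ∇F = (0, 4, -1.2) → (0, 0.5, -0.1) − 0.1·(0, 4, -1.2) = (0, 0.1, 0.02)

(0, 0.1, 0.02)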